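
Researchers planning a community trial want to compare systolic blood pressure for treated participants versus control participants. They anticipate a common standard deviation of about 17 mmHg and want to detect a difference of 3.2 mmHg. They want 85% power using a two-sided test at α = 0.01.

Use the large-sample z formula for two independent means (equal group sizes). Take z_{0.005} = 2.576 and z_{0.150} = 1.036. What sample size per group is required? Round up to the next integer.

n = (z_{α/2} + z_β)² · (σ₁² + σ₂²) / δ²
  = (2.576 + 1.036)² · (2·17² = 578) / 3.2²
  = 13.0465 · 578 / 10.24
  = 736.42
Round up → n = 737 per group.

n = 737 per group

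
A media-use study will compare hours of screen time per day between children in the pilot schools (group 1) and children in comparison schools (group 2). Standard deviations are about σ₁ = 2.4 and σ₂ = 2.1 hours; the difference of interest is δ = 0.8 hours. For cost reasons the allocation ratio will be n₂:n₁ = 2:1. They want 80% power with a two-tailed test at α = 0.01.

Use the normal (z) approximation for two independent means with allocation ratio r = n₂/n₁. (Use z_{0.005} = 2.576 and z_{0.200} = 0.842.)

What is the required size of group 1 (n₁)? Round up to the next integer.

n₁ = (z_{α/2} + z_β)² · (σ₁² + σ₂²/r) / δ²
   = (2.576 + 0.842)² · (2.4² + 2.1²/2) / 0.8²
   = 11.6827 · (5.76 + 2.205) / 0.64
   = 11.6827 · 7.965 / 0.64
   = 145.40
Round up → n₁ = 146; n₂ = r·n₁ = 2 × 146 = 292.

n₁ = 146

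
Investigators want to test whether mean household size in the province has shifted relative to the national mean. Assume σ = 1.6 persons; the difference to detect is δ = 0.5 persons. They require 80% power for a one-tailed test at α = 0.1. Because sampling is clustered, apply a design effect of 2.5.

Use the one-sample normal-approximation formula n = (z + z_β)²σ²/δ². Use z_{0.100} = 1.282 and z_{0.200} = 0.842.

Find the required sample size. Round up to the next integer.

n = (z_α + z_β)² · σ² / δ²
  = (1.282 + 0.842)² · 1.6² / 0.5²
  = 4.5114 · 2.56 / 0.25
  = 46.20
Design effect: 2.5 × 46.20 = 115.49.
Round up → n = 116.

n = 116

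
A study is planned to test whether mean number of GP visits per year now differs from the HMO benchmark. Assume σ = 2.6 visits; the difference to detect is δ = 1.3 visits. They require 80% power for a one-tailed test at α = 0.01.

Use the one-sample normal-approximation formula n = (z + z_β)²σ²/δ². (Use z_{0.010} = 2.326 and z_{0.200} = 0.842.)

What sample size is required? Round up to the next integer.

n = 41

n = (z_α + z_β)² · σ² / δ²
  = (2.326 + 0.842)² · 2.6² / 1.3²
  = 10.0362 · 6.76 / 1.69
  = 40.14
Round up → n = 41.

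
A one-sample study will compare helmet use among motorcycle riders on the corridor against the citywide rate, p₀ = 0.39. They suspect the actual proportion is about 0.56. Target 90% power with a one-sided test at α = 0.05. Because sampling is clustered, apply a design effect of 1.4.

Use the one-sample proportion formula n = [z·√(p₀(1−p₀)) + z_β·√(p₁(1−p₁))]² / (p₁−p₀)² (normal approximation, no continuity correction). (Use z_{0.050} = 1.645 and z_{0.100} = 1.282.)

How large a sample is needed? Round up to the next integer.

n = 101

n = [z_α·√(p₀q₀) + z_β·√(p₁q₁)]² / (p₁ − p₀)²
  = [1.645·√(0.39·0.61) + 1.282·√(0.56·0.44)]² / (0.17)²
  = [1.645·0.4877 + 1.282·0.4964]² / 0.0289
  = [1.4387]² / 0.0289
  = 71.62
Design effect: 1.4 × 71.62 = 100.27.
Round up → n = 101.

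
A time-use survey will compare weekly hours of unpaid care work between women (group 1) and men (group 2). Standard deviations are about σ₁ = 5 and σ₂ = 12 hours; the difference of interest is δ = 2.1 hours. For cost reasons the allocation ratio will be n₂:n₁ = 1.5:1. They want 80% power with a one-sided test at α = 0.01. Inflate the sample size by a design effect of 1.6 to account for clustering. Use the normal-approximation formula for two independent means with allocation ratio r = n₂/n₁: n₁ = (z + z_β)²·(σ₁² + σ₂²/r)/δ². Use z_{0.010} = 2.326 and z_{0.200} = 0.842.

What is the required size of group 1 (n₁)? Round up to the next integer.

n₁ = 441

n₁ = (z_α + z_β)² · (σ₁² + σ₂²/r) / δ²
   = (2.326 + 0.842)² · (5² + 12²/1.5) / 2.1²
   = 10.0362 · (25 + 96) / 4.41
   = 10.0362 · 121 / 4.41
   = 275.37
Design effect: 1.6 × 275.37 = 440.59.
Round up → n₁ = 441; n₂ = r·n₁ = 1.5 × 441 = 662.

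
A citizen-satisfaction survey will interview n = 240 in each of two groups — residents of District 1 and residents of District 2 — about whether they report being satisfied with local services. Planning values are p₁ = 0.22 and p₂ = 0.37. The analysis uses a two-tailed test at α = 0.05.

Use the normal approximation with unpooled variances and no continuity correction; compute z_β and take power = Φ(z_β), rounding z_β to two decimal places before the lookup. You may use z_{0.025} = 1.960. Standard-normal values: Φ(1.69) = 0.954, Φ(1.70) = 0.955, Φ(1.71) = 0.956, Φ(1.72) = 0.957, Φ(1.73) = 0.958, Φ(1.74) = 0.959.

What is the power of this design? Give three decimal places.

Power ≈ 0.954

z_β = |p₁−p₂|·√(n/[p₁q₁+p₂q₂]) − z_{α/2}
    = 0.15 · √(240/0.4047) − 1.960
    = 0.15 · 24.3522 − 1.960
    = 3.6528 − 1.960 = 1.6928 → 1.69
Power = Φ(1.69) = 0.954.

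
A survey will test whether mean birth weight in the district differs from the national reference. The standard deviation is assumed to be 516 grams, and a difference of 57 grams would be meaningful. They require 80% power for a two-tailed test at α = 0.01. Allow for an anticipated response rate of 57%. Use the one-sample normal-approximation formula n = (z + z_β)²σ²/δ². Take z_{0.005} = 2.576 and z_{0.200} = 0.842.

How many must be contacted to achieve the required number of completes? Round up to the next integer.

n = (z_{α/2} + z_β)² · σ² / δ²
  = (2.576 + 0.842)² · 516² / 57²
  = 11.6827 · 266256 / 3249
  = 957.40
Adjust for 57% response: 957.40 / 0.57 = 1679.65.
Round up → n = 1680.

n = 1680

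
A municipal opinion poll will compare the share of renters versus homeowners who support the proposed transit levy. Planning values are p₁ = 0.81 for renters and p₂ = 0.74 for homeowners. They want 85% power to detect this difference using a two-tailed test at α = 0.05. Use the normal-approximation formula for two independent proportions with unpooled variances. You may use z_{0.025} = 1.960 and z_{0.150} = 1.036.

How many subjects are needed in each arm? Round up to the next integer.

n = (z_{α/2} + z_β)² · [p₁(1−p₁) + p₂(1−p₂)] / (p₁ − p₂)²
  = (1.960 + 1.036)² · (0.81·0.19 + 0.74·0.26) / (0.07)²
  = (2.996)² · (0.1539 + 0.1924) / 0.0049
  = 8.9760 · 0.3463 / 0.0049
  = 634.37
Round up → n = 635 per group.

n = 635 per group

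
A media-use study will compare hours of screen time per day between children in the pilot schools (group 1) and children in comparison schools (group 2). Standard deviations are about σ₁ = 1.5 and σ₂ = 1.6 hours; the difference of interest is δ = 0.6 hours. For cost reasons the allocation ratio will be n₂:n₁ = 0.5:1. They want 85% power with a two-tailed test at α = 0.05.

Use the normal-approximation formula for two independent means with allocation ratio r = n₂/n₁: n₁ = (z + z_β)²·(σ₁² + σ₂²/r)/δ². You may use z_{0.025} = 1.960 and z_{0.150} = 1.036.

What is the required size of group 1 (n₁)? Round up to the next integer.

n₁ = 184

n₁ = (z_{α/2} + z_β)² · (σ₁² + σ₂²/r) / δ²
   = (1.960 + 1.036)² · (1.5² + 1.6²/0.5) / 0.6²
   = 8.9760 · (2.25 + 5.12) / 0.36
   = 8.9760 · 7.37 / 0.36
   = 183.76
Round up → n₁ = 184; n₂ = r·n₁ = 0.5 × 184 = 92.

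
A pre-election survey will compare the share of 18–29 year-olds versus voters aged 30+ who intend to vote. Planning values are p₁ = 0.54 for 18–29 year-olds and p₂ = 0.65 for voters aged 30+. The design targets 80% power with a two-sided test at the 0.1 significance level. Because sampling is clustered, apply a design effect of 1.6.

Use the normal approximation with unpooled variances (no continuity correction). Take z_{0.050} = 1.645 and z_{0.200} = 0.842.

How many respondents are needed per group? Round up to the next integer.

n = (z_{α/2} + z_β)² · [p₁(1−p₁) + p₂(1−p₂)] / (p₁ − p₂)²
  = (1.645 + 0.842)² · (0.54·0.46 + 0.65·0.35) / (-0.11)²
  = (2.487)² · (0.2484 + 0.2275) / 0.0121
  = 6.1852 · 0.4759 / 0.0121
  = 243.27
Design effect: 1.6 × 243.27 = 389.23.
Round up → n = 390 per group.

n = 390 per group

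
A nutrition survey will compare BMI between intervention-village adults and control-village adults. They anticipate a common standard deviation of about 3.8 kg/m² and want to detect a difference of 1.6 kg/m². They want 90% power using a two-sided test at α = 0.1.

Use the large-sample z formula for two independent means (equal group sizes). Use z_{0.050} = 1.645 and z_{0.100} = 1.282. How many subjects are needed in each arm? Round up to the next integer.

n = (z_{α/2} + z_β)² · (σ₁² + σ₂²) / δ²
  = (1.645 + 1.282)² · (2·3.8² = 28.88) / 1.6²
  = 8.5673 · 28.88 / 2.56
  = 96.65
Round up → n = 97 per group.

n = 97 per group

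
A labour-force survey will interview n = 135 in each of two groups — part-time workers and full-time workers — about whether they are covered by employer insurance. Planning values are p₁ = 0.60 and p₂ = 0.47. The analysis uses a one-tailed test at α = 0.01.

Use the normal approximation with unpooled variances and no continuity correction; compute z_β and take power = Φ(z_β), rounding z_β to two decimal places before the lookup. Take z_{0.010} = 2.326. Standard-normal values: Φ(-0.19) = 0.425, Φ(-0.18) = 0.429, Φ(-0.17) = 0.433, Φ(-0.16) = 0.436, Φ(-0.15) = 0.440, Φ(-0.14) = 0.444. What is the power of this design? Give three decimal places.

Power ≈ 0.433

z_β = |p₁−p₂|·√(n/[p₁q₁+p₂q₂]) − z_α
    = 0.13 · √(135/0.4891) − 2.326
    = 0.13 · 16.6138 − 2.326
    = 2.1598 − 2.326 = -0.1662 → -0.17
Power = Φ(-0.17) = 0.433.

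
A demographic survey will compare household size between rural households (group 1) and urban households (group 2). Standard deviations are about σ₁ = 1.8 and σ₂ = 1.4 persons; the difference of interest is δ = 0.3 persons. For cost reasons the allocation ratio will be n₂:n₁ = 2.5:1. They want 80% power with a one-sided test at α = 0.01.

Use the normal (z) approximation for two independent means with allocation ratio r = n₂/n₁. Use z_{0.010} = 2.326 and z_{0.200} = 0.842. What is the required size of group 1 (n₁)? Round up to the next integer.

n₁ = 449

n₁ = (z_α + z_β)² · (σ₁² + σ₂²/r) / δ²
   = (2.326 + 0.842)² · (1.8² + 1.4²/2.5) / 0.3²
   = 10.0362 · (3.24 + 0.784) / 0.09
   = 10.0362 · 4.024 / 0.09
   = 448.73
Round up → n₁ = 449; n₂ = r·n₁ = 2.5 × 449 = 1123.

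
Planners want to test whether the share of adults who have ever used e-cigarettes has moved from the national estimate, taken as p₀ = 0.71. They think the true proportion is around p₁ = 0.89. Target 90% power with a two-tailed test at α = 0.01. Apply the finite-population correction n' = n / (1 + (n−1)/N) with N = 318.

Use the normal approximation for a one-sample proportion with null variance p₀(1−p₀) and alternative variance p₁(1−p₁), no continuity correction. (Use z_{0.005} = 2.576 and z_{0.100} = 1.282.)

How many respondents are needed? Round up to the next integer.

n = 62

n = [z_{α/2}·√(p₀q₀) + z_β·√(p₁q₁)]² / (p₁ − p₀)²
  = [2.576·√(0.71·0.29) + 1.282·√(0.89·0.11)]² / (0.18)²
  = [2.576·0.4538 + 1.282·0.3129]² / 0.0324
  = [1.5700]² / 0.0324
  = 76.08
Finite-population correction (N = 318): 76.08 / (1 + (76.08 − 1)/318) = 61.55.
Round up → n = 62.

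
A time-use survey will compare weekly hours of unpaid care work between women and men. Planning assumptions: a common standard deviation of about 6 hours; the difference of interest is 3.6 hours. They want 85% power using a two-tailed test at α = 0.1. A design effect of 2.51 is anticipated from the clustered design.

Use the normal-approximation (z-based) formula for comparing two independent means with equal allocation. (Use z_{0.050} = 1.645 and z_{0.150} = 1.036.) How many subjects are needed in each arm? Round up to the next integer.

n = (z_{α/2} + z_β)² · (σ₁² + σ₂²) / δ²
  = (1.645 + 1.036)² · (2·6² = 72) / 3.6²
  = 7.1878 · 72 / 12.96
  = 39.93
Design effect: 2.51 × 39.93 = 100.23.
Round up → n = 101 per group.

n = 101 per group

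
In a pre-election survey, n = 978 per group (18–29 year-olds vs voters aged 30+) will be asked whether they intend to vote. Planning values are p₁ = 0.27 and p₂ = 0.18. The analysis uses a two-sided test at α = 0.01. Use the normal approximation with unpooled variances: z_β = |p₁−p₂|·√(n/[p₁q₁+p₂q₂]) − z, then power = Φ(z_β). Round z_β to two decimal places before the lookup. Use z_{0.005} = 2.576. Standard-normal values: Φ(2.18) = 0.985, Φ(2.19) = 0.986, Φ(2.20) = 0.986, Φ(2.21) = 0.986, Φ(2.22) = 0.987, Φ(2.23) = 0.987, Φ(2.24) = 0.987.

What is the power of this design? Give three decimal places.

Power ≈ 0.987

z_β = |p₁−p₂|·√(n/[p₁q₁+p₂q₂]) − z_{α/2}
    = 0.09 · √(978/0.3447) − 2.576
    = 0.09 · 53.2658 − 2.576
    = 4.7939 − 2.576 = 2.2179 → 2.22
Power = Φ(2.22) = 0.987.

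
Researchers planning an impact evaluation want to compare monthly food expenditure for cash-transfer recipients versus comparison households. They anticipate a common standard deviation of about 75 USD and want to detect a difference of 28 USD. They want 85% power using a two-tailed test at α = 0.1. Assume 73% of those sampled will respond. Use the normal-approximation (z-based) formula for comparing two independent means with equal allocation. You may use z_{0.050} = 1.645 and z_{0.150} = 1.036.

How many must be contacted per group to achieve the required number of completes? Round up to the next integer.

n = 142 per group

n = (z_{α/2} + z_β)² · (σ₁² + σ₂²) / δ²
  = (1.645 + 1.036)² · (2·75² = 11250) / 28²
  = 7.1878 · 11250 / 784
  = 103.14
Adjust for 73% response: 103.14 / 0.73 = 141.29.
Round up → n = 142 per group.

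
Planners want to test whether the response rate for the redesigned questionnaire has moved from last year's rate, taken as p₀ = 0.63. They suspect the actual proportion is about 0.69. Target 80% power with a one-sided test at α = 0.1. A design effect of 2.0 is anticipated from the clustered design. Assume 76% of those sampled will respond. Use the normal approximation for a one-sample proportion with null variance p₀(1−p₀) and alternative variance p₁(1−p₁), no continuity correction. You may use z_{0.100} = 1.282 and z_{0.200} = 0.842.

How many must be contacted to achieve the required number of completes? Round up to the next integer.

n = 744

n = [z_α·√(p₀q₀) + z_β·√(p₁q₁)]² / (p₁ − p₀)²
  = [1.282·√(0.63·0.37) + 0.842·√(0.69·0.31)]² / (0.06)²
  = [1.282·0.4828 + 0.842·0.4625]² / 0.0036
  = [1.0084]² / 0.0036
  = 282.45
Design effect: 2.0 × 282.45 = 564.90.
Adjust for 76% response: 564.90 / 0.76 = 743.29.
Round up → n = 744.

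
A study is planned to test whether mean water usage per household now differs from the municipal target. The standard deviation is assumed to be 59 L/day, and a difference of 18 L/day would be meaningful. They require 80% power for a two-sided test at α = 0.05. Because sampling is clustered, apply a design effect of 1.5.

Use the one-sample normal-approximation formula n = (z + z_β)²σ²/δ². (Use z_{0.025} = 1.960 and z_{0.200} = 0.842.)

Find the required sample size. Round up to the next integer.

n = (z_{α/2} + z_β)² · σ² / δ²
  = (1.960 + 0.842)² · 59² / 18²
  = 7.8512 · 3481 / 324
  = 84.35
Design effect: 1.5 × 84.35 = 126.53.
Round up → n = 127.

n = 127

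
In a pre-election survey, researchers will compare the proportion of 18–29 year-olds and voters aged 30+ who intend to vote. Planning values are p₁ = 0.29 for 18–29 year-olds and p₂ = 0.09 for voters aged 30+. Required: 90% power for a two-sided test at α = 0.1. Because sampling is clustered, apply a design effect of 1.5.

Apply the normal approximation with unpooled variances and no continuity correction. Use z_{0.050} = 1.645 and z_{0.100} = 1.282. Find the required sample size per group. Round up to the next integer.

n = (z_{α/2} + z_β)² · [p₁(1−p₁) + p₂(1−p₂)] / (p₁ − p₂)²
  = (1.645 + 1.282)² · (0.29·0.71 + 0.09·0.91) / (0.20)²
  = (2.927)² · (0.2059 + 0.0819) / 0.0400
  = 8.5673 · 0.2878 / 0.0400
  = 61.64
Design effect: 1.5 × 61.64 = 92.46.
Round up → n = 93 per group.

n = 93 per group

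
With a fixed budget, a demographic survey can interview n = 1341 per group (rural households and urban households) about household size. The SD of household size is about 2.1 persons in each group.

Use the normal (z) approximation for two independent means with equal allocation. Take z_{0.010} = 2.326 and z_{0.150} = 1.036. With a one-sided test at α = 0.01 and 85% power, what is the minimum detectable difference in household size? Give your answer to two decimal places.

δ = (z_α + z_β) · √((σ₁²+σ₂²)/n)
  = (2.326 + 1.036) · √(8.82/1341)
  = 3.362 · √0.00658
  = 3.362 · 0.0811
  = 0.2727

Minimum detectable difference ≈ 0.27 persons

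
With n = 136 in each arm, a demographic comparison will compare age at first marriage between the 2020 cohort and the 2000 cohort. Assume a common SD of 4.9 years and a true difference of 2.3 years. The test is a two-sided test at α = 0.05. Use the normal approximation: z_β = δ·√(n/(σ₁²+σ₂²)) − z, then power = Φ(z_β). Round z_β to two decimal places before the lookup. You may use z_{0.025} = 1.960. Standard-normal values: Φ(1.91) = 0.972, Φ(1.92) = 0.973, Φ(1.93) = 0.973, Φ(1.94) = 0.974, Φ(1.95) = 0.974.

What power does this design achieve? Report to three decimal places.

Power ≈ 0.972

z_β = δ·√(n/(σ₁²+σ₂²)) − z_{α/2}
    = 2.3 · √(136/48.02) − 1.960
    = 2.3 · 1.68290 − 1.960
    = 3.8707 − 1.960 = 1.9107 → 1.91
Power = Φ(1.91) = 0.972.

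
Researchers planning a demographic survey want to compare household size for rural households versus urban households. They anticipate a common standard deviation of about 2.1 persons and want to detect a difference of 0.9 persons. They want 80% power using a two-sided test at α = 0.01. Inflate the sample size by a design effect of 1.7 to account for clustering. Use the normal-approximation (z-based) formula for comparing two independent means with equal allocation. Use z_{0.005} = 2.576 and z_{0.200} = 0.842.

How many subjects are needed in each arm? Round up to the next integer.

n = (z_{α/2} + z_β)² · (σ₁² + σ₂²) / δ²
  = (2.576 + 0.842)² · (2·2.1² = 8.82) / 0.9²
  = 11.6827 · 8.82 / 0.81
  = 127.21
Design effect: 1.7 × 127.21 = 216.26.
Round up → n = 217 per group.

n = 217 per group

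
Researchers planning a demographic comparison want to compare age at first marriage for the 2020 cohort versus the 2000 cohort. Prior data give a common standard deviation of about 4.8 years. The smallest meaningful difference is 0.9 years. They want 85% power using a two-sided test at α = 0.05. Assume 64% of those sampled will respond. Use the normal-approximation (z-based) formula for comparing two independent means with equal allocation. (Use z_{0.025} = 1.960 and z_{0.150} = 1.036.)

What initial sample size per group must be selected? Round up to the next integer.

n = 798 per group

n = (z_{α/2} + z_β)² · (σ₁² + σ₂²) / δ²
  = (1.960 + 1.036)² · (2·4.8² = 46.08) / 0.9²
  = 8.9760 · 46.08 / 0.81
  = 510.64
Adjust for 64% response: 510.64 / 0.64 = 797.87.
Round up → n = 798 per group.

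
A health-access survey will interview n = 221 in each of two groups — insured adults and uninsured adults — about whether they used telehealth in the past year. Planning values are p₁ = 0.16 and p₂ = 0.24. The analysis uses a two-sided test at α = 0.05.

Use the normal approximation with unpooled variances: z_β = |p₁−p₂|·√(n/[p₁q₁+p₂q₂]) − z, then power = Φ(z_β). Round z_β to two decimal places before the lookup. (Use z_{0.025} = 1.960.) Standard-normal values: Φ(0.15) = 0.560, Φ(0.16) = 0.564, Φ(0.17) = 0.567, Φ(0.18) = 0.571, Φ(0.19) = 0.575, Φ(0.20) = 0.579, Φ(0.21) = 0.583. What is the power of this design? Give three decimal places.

z_β = |p₁−p₂|·√(n/[p₁q₁+p₂q₂]) − z_{α/2}
    = 0.08 · √(221/0.3168) − 1.960
    = 0.08 · 26.4121 − 1.960
    = 2.1130 − 1.960 = 0.1530 → 0.15
Power = Φ(0.15) = 0.560.

Power ≈ 0.560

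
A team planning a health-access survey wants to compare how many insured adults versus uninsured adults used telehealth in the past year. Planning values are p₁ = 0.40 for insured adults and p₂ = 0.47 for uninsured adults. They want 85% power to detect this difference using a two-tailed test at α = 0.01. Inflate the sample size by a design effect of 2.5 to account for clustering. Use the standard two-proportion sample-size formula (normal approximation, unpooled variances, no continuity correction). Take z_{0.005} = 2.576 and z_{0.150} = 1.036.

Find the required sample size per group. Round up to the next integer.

n = 3256 per group

n = (z_{α/2} + z_β)² · [p₁(1−p₁) + p₂(1−p₂)] / (p₁ − p₂)²
  = (2.576 + 1.036)² · (0.40·0.60 + 0.47·0.53) / (-0.07)²
  = (3.612)² · (0.2400 + 0.2491) / 0.0049
  = 13.0465 · 0.4891 / 0.0049
  = 1302.26
Design effect: 2.5 × 1302.26 = 3255.65.
Round up → n = 3256 per group.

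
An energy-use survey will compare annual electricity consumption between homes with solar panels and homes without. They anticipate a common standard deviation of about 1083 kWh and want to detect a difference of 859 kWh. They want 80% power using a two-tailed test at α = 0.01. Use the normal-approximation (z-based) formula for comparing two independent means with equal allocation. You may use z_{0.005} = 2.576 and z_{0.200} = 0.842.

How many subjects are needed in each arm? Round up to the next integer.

n = (z_{α/2} + z_β)² · (σ₁² + σ₂²) / δ²
  = (2.576 + 0.842)² · (2·1083² = 2345778) / 859²
  = 11.6827 · 2345778 / 737881
  = 37.14
Round up → n = 38 per group.

n = 38 per group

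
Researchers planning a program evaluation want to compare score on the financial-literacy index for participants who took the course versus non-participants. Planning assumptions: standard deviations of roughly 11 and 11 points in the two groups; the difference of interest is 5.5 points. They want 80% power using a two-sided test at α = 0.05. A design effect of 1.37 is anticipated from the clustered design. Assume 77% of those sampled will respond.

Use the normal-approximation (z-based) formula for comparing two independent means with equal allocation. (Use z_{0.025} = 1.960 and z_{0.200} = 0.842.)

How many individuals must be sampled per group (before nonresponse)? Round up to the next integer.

n = 112 per group

n = (z_{α/2} + z_β)² · (σ₁² + σ₂²) / δ²
  = (1.960 + 0.842)² · (11² + 11² = 242) / 5.5²
  = 7.8512 · 242 / 30.25
  = 62.81
Design effect: 1.37 × 62.81 = 86.05.
Adjust for 77% response: 86.05 / 0.77 = 111.75.
Round up → n = 112 per group.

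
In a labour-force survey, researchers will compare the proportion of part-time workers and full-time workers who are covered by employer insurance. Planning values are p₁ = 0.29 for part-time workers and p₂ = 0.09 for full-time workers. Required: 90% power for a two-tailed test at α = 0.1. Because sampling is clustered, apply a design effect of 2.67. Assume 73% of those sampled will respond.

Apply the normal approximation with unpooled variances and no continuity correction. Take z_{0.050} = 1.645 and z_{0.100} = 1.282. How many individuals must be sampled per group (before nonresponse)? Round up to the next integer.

n = (z_{α/2} + z_β)² · [p₁(1−p₁) + p₂(1−p₂)] / (p₁ − p₂)²
  = (1.645 + 1.282)² · (0.29·0.71 + 0.09·0.91) / (0.20)²
  = (2.927)² · (0.2059 + 0.0819) / 0.0400
  = 8.5673 · 0.2878 / 0.0400
  = 61.64
Design effect: 2.67 × 61.64 = 164.58.
Adjust for 73% response: 164.58 / 0.73 = 225.46.
Round up → n = 226 per group.

n = 226 per group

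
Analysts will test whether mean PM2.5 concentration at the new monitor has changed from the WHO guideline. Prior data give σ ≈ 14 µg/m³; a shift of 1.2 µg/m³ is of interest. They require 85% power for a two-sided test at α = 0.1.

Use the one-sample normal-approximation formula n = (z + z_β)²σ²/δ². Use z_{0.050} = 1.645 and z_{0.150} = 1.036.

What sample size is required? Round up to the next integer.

n = 979

n = (z_{α/2} + z_β)² · σ² / δ²
  = (1.645 + 1.036)² · 14² / 1.2²
  = 7.1878 · 196 / 1.44
  = 978.33
Round up → n = 979.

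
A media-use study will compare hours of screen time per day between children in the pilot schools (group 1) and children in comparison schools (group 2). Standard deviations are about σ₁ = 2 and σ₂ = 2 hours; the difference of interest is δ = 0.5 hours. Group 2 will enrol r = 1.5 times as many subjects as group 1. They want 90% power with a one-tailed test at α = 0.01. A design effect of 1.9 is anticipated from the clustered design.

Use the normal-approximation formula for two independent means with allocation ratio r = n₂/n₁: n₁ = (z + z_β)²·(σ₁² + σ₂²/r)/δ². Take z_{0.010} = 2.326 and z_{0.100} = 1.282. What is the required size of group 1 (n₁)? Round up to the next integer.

n₁ = (z_α + z_β)² · (σ₁² + σ₂²/r) / δ²
   = (2.326 + 1.282)² · (2² + 2²/1.5) / 0.5²
   = 13.0177 · (4 + 2.6667) / 0.25
   = 13.0177 · 6.6667 / 0.25
   = 347.14
Design effect: 1.9 × 347.14 = 659.56.
Round up → n₁ = 660; n₂ = r·n₁ = 1.5 × 660 = 990.

n₁ = 660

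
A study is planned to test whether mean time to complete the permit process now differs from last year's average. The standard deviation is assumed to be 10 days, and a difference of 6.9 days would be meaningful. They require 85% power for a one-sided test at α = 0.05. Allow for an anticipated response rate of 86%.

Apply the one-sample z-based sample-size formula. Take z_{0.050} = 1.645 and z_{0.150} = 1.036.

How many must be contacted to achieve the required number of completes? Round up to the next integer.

n = (z_α + z_β)² · σ² / δ²
  = (1.645 + 1.036)² · 10² / 6.9²
  = 7.1878 · 100 / 47.61
  = 15.10
Adjust for 86% response: 15.10 / 0.86 = 17.55.
Round up → n = 18.

n = 18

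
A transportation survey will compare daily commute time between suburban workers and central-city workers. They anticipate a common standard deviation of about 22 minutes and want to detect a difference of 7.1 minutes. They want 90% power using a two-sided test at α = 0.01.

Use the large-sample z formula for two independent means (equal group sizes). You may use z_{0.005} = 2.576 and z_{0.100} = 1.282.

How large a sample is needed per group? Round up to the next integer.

n = (z_{α/2} + z_β)² · (σ₁² + σ₂²) / δ²
  = (2.576 + 1.282)² · (2·22² = 968) / 7.1²
  = 14.8842 · 968 / 50.41
  = 285.81
Round up → n = 286 per group.

n = 286 per group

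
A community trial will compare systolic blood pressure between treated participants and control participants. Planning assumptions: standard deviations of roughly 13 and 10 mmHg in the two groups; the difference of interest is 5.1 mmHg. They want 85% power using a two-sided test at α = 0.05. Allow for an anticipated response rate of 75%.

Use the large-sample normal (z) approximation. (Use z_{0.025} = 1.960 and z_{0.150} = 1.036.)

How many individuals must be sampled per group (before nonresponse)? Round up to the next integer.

n = (z_{α/2} + z_β)² · (σ₁² + σ₂²) / δ²
  = (1.960 + 1.036)² · (13² + 10² = 269) / 5.1²
  = 8.9760 · 269 / 26.01
  = 92.83
Adjust for 75% response: 92.83 / 0.75 = 123.78.
Round up → n = 124 per group.

n = 124 per group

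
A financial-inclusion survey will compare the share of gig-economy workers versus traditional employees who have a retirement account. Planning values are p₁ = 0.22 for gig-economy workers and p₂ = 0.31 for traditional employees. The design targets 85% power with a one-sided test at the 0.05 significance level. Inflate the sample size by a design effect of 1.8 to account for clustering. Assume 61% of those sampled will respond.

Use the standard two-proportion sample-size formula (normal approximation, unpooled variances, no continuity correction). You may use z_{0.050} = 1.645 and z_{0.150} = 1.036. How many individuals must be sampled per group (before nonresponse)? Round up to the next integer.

n = (z_α + z_β)² · [p₁(1−p₁) + p₂(1−p₂)] / (p₁ − p₂)²
  = (1.645 + 1.036)² · (0.22·0.78 + 0.31·0.69) / (-0.09)²
  = (2.681)² · (0.1716 + 0.2139) / 0.0081
  = 7.1878 · 0.3855 / 0.0081
  = 342.08
Design effect: 1.8 × 342.08 = 615.75.
Adjust for 61% response: 615.75 / 0.61 = 1009.43.
Round up → n = 1010 per group.

n = 1010 per group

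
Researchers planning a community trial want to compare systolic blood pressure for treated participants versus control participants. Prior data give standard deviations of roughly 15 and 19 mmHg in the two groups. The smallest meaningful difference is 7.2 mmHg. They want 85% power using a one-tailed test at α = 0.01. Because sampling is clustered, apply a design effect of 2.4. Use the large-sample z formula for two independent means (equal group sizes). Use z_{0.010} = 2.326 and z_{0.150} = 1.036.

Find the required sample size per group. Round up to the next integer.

n = 307 per group

n = (z_α + z_β)² · (σ₁² + σ₂²) / δ²
  = (2.326 + 1.036)² · (15² + 19² = 586) / 7.2²
  = 11.3030 · 586 / 51.84
  = 127.77
Design effect: 2.4 × 127.77 = 306.65.
Round up → n = 307 per group.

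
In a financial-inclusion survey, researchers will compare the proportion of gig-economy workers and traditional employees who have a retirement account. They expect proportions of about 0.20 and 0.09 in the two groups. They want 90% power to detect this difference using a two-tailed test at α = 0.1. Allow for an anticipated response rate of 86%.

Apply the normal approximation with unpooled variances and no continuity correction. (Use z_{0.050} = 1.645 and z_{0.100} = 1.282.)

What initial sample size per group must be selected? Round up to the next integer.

n = 200 per group

n = (z_{α/2} + z_β)² · [p₁(1−p₁) + p₂(1−p₂)] / (p₁ − p₂)²
  = (1.645 + 1.282)² · (0.20·0.80 + 0.09·0.91) / (0.11)²
  = (2.927)² · (0.1600 + 0.0819) / 0.0121
  = 8.5673 · 0.2419 / 0.0121
  = 171.28
Adjust for 86% response: 171.28 / 0.86 = 199.16.
Round up → n = 200 per group.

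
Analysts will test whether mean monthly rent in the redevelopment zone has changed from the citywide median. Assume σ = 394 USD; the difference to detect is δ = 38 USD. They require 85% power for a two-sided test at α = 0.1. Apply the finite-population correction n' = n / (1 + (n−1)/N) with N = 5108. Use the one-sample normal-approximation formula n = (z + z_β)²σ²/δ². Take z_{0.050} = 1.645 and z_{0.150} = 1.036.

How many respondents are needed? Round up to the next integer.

n = 672

n = (z_{α/2} + z_β)² · σ² / δ²
  = (1.645 + 1.036)² · 394² / 38²
  = 7.1878 · 155236 / 1444
  = 772.71
Finite-population correction (N = 5108): 772.71 / (1 + (772.71 − 1)/5108) = 671.30.
Round up → n = 672.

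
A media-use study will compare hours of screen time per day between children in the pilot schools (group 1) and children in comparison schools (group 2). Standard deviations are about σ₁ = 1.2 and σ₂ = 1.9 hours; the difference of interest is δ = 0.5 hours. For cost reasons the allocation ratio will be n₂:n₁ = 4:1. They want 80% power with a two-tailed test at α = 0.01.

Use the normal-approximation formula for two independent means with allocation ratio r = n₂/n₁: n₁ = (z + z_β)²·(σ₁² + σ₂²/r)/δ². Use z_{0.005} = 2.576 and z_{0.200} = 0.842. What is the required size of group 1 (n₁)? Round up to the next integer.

n₁ = 110

n₁ = (z_{α/2} + z_β)² · (σ₁² + σ₂²/r) / δ²
   = (2.576 + 0.842)² · (1.2² + 1.9²/4) / 0.5²
   = 11.6827 · (1.44 + 0.9025) / 0.25
   = 11.6827 · 2.3425 / 0.25
   = 109.47
Round up → n₁ = 110; n₂ = r·n₁ = 4 × 110 = 440.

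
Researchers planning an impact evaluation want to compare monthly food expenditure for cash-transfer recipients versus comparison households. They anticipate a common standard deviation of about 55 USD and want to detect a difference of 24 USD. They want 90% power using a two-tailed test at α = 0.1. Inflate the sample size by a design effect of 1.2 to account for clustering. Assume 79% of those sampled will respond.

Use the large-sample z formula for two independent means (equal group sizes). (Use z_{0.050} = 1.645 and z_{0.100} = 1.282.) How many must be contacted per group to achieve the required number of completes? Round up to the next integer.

n = 137 per group

n = (z_{α/2} + z_β)² · (σ₁² + σ₂²) / δ²
  = (1.645 + 1.282)² · (2·55² = 6050) / 24²
  = 8.5673 · 6050 / 576
  = 89.99
Design effect: 1.2 × 89.99 = 107.98.
Adjust for 79% response: 107.98 / 0.79 = 136.69.
Round up → n = 137 per group.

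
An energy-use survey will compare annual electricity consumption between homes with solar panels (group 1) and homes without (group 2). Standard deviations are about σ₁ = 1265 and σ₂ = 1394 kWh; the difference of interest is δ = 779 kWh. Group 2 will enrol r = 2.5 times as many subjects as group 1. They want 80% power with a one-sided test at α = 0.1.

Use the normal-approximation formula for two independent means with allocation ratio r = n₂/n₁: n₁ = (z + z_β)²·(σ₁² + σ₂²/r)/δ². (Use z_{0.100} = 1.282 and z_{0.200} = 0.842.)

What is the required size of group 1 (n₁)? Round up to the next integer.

n₁ = (z_α + z_β)² · (σ₁² + σ₂²/r) / δ²
   = (1.282 + 0.842)² · (1265² + 1394²/2.5) / 779²
   = 4.5114 · (1600225 + 777294.4) / 606841
   = 4.5114 · 2377519.4 / 606841
   = 17.67
Round up → n₁ = 18; n₂ = r·n₁ = 2.5 × 18 = 45.

n₁ = 18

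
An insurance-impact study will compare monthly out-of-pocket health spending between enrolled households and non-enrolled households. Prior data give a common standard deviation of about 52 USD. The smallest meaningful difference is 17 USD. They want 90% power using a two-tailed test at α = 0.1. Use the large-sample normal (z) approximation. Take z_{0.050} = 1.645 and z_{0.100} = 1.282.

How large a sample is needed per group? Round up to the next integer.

n = 161 per group

n = (z_{α/2} + z_β)² · (σ₁² + σ₂²) / δ²
  = (1.645 + 1.282)² · (2·52² = 5408) / 17²
  = 8.5673 · 5408 / 289
  = 160.32
Round up → n = 161 per group.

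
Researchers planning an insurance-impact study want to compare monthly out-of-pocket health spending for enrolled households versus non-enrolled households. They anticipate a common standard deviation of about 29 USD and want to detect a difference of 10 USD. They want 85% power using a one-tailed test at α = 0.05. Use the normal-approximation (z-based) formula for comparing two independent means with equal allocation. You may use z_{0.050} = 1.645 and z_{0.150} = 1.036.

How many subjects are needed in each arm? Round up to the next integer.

n = 121 per group

n = (z_α + z_β)² · (σ₁² + σ₂²) / δ²
  = (1.645 + 1.036)² · (2·29² = 1682) / 10²
  = 7.1878 · 1682 / 100
  = 120.90
Round up → n = 121 per group.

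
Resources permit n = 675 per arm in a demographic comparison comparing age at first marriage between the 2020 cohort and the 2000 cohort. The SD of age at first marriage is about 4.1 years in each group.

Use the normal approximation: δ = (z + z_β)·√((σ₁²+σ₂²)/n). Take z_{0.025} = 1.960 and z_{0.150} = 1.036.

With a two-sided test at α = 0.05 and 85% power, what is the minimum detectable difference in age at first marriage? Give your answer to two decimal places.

Minimum detectable difference ≈ 0.67 years

δ = (z_{α/2} + z_β) · √((σ₁²+σ₂²)/n)
  = (1.960 + 1.036) · √(33.62/675)
  = 2.996 · √0.04981
  = 2.996 · 0.2232
  = 0.6686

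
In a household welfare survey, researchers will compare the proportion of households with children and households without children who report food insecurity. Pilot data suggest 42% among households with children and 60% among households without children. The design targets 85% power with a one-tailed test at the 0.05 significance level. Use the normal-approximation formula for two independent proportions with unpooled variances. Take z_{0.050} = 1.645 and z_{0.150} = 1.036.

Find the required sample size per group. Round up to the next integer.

n = 108 per group

n = (z_α + z_β)² · [p₁(1−p₁) + p₂(1−p₂)] / (p₁ − p₂)²
  = (1.645 + 1.036)² · (0.42·0.58 + 0.60·0.40) / (-0.18)²
  = (2.681)² · (0.2436 + 0.2400) / 0.0324
  = 7.1878 · 0.4836 / 0.0324
  = 107.28
Round up → n = 108 per group.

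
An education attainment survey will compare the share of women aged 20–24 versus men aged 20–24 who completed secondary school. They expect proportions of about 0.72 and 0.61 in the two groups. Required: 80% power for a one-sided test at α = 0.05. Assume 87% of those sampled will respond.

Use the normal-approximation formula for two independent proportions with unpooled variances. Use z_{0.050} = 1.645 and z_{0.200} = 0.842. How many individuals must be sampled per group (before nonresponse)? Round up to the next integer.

n = 259 per group

n = (z_α + z_β)² · [p₁(1−p₁) + p₂(1−p₂)] / (p₁ − p₂)²
  = (1.645 + 0.842)² · (0.72·0.28 + 0.61·0.39) / (0.11)²
  = (2.487)² · (0.2016 + 0.2379) / 0.0121
  = 6.1852 · 0.4395 / 0.0121
  = 224.66
Adjust for 87% response: 224.66 / 0.87 = 258.23.
Round up → n = 259 per group.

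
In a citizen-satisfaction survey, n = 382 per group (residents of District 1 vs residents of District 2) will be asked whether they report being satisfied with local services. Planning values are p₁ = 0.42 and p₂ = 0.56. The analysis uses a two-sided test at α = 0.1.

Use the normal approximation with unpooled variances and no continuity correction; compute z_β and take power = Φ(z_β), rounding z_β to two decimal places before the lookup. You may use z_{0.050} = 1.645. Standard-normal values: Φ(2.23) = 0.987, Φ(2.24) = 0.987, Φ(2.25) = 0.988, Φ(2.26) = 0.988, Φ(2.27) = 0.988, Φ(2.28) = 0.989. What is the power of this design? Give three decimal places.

z_β = |p₁−p₂|·√(n/[p₁q₁+p₂q₂]) − z_{α/2}
    = 0.14 · √(382/0.4900) − 1.645
    = 0.14 · 27.9212 − 1.645
    = 3.9090 − 1.645 = 2.2640 → 2.26
Power = Φ(2.26) = 0.988.

Power ≈ 0.988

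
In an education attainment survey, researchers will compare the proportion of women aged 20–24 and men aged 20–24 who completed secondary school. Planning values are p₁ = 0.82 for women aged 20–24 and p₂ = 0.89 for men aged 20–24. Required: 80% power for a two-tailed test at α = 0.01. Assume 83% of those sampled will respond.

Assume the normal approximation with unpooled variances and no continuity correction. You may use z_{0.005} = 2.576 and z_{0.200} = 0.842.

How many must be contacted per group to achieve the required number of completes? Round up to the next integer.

n = (z_{α/2} + z_β)² · [p₁(1−p₁) + p₂(1−p₂)] / (p₁ − p₂)²
  = (2.576 + 0.842)² · (0.82·0.18 + 0.89·0.11) / (-0.07)²
  = (3.418)² · (0.1476 + 0.0979) / 0.0049
  = 11.6827 · 0.2455 / 0.0049
  = 585.33
Adjust for 83% response: 585.33 / 0.83 = 705.21.
Round up → n = 706 per group.

n = 706 per group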